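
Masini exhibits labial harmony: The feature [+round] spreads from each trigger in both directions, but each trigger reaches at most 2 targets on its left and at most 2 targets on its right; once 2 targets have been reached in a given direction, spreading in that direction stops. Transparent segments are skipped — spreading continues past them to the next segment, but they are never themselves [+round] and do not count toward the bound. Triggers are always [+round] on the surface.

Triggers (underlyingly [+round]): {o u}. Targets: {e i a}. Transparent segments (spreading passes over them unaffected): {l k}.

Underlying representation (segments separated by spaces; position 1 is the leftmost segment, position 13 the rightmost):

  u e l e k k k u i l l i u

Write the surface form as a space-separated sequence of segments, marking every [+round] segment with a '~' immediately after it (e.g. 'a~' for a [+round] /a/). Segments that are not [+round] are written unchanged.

u~ e~ l e~ k k k u~ i~ l l i~ u~

From /u/ at 1 rightward: 2 /e/ → [+round]; 3 /l/ transparent; 4 /e/ → [+round]; bound reached.
From /u/ at 1 leftward: word edge.
From /u/ at 8 rightward: 9 /i/ → [+round]; 10 /l/ transparent; 11 /l/ transparent; 12 /i/ → [+round]; bound reached.
From /u/ at 8 leftward: 7 /k/ transparent; 6 /k/ transparent; 5 /k/ transparent; 4 /e/ → [+round]; 3 /l/ transparent; 2 /e/ → [+round]; bound reached.
From /u/ at 13 rightward: word edge.
From /u/ at 13 leftward: 12 /i/ → [+round]; 11 /l/ transparent; 10 /l/ transparent; 9 /i/ → [+round]; bound reached.
[+round] positions on the surface: 1 2 4 8 9 12 13.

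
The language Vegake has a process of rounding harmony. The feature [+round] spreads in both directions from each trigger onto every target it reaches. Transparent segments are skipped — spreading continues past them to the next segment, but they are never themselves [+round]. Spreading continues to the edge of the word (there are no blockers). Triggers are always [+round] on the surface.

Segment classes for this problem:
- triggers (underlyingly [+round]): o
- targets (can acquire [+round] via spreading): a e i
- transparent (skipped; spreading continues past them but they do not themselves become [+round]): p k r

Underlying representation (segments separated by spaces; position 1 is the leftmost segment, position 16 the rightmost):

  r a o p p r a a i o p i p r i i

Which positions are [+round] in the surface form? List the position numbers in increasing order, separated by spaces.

From /o/ at 3 rightward: 4 /p/ transparent; 5 /p/ transparent; 6 /r/ transparent; 7 /a/ → [+round]; 8 /a/ → [+round]; 9 /i/ → [+round]; 10 /o/ is itself a trigger — this domain ends here.
From /o/ at 3 leftward: 2 /a/ → [+round]; 1 /r/ transparent; word edge.
From /o/ at 10 rightward: 11 /p/ transparent; 12 /i/ → [+round]; 13 /p/ transparent; 14 /r/ transparent; 15 /i/ → [+round]; 16 /i/ → [+round]; word edge.
From /o/ at 10 leftward: 9 /i/ → [+round]; 8 /a/ → [+round]; 7 /a/ → [+round]; 6 /r/ transparent; 5 /p/ transparent; 4 /p/ transparent; 3 /o/ is itself a trigger — this domain ends here.

2 3 7 8 9 10 12 15 16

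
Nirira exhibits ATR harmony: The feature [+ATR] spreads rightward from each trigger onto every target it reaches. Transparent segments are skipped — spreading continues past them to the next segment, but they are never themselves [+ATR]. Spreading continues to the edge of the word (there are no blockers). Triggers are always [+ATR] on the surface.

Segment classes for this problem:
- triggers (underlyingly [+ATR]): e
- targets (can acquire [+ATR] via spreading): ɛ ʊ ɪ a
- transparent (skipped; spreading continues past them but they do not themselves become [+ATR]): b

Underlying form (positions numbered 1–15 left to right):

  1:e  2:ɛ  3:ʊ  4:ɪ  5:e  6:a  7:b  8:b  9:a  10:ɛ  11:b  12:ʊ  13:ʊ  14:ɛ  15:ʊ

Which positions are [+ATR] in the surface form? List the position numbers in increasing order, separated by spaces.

From /e/ at 1 rightward: 2 /ɛ/ → [+ATR]; 3 /ʊ/ → [+ATR]; 4 /ɪ/ → [+ATR]; 5 /e/ is itself a trigger — this domain ends here.
From /e/ at 5 rightward: 6 /a/ → [+ATR]; 7 /b/ transparent; 8 /b/ transparent; 9 /a/ → [+ATR]; 10 /ɛ/ → [+ATR]; 11 /b/ transparent; 12 /ʊ/ → [+ATR]; 13 /ʊ/ → [+ATR]; 14 /ɛ/ → [+ATR]; 15 /ʊ/ → [+ATR]; word edge.

1 2 3 4 5 6 9 10 12 13 14 15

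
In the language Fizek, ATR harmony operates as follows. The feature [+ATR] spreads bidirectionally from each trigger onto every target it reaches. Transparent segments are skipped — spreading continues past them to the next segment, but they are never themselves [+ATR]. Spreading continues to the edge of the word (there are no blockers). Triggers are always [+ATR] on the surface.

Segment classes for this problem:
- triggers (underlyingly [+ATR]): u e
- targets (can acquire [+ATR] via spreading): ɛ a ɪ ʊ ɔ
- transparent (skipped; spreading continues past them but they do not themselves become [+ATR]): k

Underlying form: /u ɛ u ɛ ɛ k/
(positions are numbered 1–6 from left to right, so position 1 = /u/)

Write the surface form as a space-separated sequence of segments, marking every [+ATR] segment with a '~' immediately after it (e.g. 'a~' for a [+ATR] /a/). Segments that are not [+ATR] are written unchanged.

u~ ɛ~ u~ ɛ~ ɛ~ k

From /u/ at 1 rightward: 2 /ɛ/ → [+ATR]; 3 /u/ is itself a trigger — this domain ends here.
From /u/ at 1 leftward: word edge.
From /u/ at 3 rightward: 4 /ɛ/ → [+ATR]; 5 /ɛ/ → [+ATR]; 6 /k/ transparent; word edge.
From /u/ at 3 leftward: 2 /ɛ/ → [+ATR]; 1 /u/ is itself a trigger — this domain ends here.
[+ATR] positions on the surface: 1 2 3 4 5.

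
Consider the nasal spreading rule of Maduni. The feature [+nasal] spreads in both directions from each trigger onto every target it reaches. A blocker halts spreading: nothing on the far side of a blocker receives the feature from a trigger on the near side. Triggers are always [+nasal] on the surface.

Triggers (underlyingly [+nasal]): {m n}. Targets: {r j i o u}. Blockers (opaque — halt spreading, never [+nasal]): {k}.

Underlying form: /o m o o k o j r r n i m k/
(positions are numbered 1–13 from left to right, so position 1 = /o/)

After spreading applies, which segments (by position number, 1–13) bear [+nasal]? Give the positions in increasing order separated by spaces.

1 2 3 4 6 7 8 9 10 11 12

From /m/ at 2 rightward: 3 /o/ → [+nasal]; 4 /o/ → [+nasal]; 5 /k/ blocks.
From /m/ at 2 leftward: 1 /o/ → [+nasal]; word edge.
From /n/ at 10 rightward: 11 /i/ → [+nasal]; 12 /m/ is itself a trigger — this domain ends here.
From /n/ at 10 leftward: 9 /r/ → [+nasal]; 8 /r/ → [+nasal]; 7 /j/ → [+nasal]; 6 /o/ → [+nasal]; 5 /k/ blocks.
From /m/ at 12 rightward: 13 /k/ blocks.
From /m/ at 12 leftward: 11 /i/ → [+nasal]; 10 /n/ is itself a trigger — this domain ends here.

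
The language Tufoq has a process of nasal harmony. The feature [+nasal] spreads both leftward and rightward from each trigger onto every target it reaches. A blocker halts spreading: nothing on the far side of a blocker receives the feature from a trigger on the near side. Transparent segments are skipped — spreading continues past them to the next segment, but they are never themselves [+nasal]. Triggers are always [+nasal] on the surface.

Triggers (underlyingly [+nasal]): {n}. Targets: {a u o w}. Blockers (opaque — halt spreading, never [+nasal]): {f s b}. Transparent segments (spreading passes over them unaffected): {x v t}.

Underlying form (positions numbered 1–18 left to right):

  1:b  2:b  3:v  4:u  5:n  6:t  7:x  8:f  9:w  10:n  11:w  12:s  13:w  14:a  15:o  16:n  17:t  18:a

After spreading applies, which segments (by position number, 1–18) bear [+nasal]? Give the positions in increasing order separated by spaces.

4 5 9 10 11 13 14 15 16 18

From /n/ at 5 rightward: 6 /t/ transparent; 7 /x/ transparent; 8 /f/ blocks.
From /n/ at 5 leftward: 4 /u/ → [+nasal]; 3 /v/ transparent; 2 /b/ blocks.
From /n/ at 10 rightward: 11 /w/ → [+nasal]; 12 /s/ blocks.
From /n/ at 10 leftward: 9 /w/ → [+nasal]; 8 /f/ blocks.
From /n/ at 16 rightward: 17 /t/ transparent; 18 /a/ → [+nasal]; word edge.
From /n/ at 16 leftward: 15 /o/ → [+nasal]; 14 /a/ → [+nasal]; 13 /w/ → [+nasal]; 12 /s/ blocks.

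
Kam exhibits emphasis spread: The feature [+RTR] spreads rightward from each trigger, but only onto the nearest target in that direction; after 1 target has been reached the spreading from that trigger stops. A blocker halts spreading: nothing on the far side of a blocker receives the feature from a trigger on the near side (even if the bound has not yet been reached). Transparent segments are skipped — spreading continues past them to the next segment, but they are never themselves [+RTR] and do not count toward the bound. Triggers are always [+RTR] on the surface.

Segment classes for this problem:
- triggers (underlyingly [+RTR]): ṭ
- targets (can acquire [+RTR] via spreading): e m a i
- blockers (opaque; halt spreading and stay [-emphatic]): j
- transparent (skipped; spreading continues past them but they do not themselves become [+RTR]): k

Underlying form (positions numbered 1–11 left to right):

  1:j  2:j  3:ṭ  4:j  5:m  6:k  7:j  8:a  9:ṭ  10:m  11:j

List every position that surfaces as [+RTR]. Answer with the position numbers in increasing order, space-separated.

From /ṭ/ at 3 rightward: 4 /j/ blocks.
From /ṭ/ at 9 rightward: 10 /m/ → [+RTR]; bound reached.
Targets with no active source: positions 5 8 stay [-emphatic].

3 9 10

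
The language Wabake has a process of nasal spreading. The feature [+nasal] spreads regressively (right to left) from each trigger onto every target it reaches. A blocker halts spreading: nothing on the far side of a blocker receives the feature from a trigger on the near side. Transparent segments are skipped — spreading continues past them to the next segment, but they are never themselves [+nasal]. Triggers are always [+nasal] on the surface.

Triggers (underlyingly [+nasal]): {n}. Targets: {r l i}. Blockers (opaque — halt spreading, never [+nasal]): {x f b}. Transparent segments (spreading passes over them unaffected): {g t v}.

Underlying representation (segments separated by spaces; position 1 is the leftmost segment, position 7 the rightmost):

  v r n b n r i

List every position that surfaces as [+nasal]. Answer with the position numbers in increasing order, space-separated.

From /n/ at 3 leftward: 2 /r/ → [+nasal]; 1 /v/ transparent; word edge.
From /n/ at 5 leftward: 4 /b/ blocks.
Targets with no active source: positions 6 7 stay [-nasal].

2 3 5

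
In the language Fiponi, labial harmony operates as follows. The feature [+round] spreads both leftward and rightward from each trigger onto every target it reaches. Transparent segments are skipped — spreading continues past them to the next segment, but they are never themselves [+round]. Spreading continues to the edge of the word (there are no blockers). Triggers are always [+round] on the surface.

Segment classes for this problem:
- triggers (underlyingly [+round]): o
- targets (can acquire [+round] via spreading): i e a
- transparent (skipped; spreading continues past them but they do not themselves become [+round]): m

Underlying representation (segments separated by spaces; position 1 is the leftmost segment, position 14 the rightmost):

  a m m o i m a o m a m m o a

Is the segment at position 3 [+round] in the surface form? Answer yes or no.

no

From /o/ at 4 rightward: 5 /i/ → [+round]; 6 /m/ transparent; 7 /a/ → [+round]; 8 /o/ is itself a trigger — this domain ends here.
From /o/ at 4 leftward: 3 /m/ transparent; 2 /m/ transparent; 1 /a/ → [+round]; word edge.
From /o/ at 8 rightward: 9 /m/ transparent; 10 /a/ → [+round]; 11 /m/ transparent; 12 /m/ transparent; 13 /o/ is itself a trigger — this domain ends here.
From /o/ at 8 leftward: 7 /a/ → [+round]; 6 /m/ transparent; 5 /i/ → [+round]; 4 /o/ is itself a trigger — this domain ends here.
From /o/ at 13 rightward: 14 /a/ → [+round]; word edge.
From /o/ at 13 leftward: 12 /m/ transparent; 11 /m/ transparent; 10 /a/ → [+round]; 9 /m/ transparent; 8 /o/ is itself a trigger — this domain ends here.
[+round] positions on the surface: 1 4 5 7 8 10 13 14.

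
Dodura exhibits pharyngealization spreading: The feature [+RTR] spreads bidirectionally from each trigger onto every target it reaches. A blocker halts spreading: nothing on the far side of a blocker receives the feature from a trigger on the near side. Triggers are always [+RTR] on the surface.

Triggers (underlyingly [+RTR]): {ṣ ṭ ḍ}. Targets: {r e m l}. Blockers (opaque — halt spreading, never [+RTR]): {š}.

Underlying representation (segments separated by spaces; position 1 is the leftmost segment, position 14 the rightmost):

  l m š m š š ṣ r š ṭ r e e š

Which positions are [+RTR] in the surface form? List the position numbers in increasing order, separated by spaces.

7 8 10 11 12 13

From /ṣ/ at 7 rightward: 8 /r/ → [+RTR]; 9 /š/ blocks.
From /ṣ/ at 7 leftward: 6 /š/ blocks.
From /ṭ/ at 10 rightward: 11 /r/ → [+RTR]; 12 /e/ → [+RTR]; 13 /e/ → [+RTR]; 14 /š/ blocks.
From /ṭ/ at 10 leftward: 9 /š/ blocks.
Targets with no active source: positions 1 2 4 stay [-emphatic].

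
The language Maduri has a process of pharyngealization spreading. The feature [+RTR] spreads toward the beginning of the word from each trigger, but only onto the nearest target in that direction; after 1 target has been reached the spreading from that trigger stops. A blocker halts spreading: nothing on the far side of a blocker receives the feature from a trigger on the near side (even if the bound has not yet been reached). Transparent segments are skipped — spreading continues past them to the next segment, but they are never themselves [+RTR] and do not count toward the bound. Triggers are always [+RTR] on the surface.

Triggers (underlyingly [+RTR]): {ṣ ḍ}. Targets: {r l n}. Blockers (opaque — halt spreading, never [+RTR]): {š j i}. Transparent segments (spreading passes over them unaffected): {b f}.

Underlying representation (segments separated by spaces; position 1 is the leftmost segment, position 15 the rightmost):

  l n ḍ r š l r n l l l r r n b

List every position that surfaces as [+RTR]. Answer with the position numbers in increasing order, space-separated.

From /ḍ/ at 3 leftward: 2 /n/ → [+RTR]; bound reached.
Targets with no active source: positions 1 4 6 7 8 9 10 11 12 13 14 stay [-emphatic].

2 3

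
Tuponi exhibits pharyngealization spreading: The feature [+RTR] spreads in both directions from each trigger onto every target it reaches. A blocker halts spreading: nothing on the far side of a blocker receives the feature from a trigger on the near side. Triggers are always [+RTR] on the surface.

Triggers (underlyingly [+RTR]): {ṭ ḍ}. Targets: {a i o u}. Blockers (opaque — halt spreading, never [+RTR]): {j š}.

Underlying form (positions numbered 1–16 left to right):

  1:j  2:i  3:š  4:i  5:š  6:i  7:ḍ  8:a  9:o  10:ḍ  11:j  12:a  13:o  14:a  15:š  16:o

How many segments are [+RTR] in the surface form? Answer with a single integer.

5

From /ḍ/ at 7 rightward: 8 /a/ → [+RTR]; 9 /o/ → [+RTR]; 10 /ḍ/ is itself a trigger — this domain ends here.
From /ḍ/ at 7 leftward: 6 /i/ → [+RTR]; 5 /š/ blocks.
From /ḍ/ at 10 rightward: 11 /j/ blocks.
From /ḍ/ at 10 leftward: 9 /o/ → [+RTR]; 8 /a/ → [+RTR]; 7 /ḍ/ is itself a trigger — this domain ends here.
Targets with no active source: positions 2 4 12 13 14 16 stay [-emphatic].
[+RTR] positions on the surface: 6 7 8 9 10.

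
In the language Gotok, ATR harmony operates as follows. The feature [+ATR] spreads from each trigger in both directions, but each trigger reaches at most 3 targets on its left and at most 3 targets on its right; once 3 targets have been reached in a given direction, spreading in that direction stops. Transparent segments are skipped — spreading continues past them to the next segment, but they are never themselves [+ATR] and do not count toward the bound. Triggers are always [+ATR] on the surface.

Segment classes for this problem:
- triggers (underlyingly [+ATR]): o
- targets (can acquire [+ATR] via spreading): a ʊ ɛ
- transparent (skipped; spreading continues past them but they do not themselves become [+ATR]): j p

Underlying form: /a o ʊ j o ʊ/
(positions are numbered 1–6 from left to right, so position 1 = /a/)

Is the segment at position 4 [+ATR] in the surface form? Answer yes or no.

From /o/ at 2 rightward: 3 /ʊ/ → [+ATR]; 4 /j/ transparent; 5 /o/ is itself a trigger — this domain ends here.
From /o/ at 2 leftward: 1 /a/ → [+ATR]; word edge.
From /o/ at 5 rightward: 6 /ʊ/ → [+ATR]; word edge.
From /o/ at 5 leftward: 4 /j/ transparent; 3 /ʊ/ → [+ATR]; 2 /o/ is itself a trigger — this domain ends here.
[+ATR] positions on the surface: 1 2 3 5 6.

no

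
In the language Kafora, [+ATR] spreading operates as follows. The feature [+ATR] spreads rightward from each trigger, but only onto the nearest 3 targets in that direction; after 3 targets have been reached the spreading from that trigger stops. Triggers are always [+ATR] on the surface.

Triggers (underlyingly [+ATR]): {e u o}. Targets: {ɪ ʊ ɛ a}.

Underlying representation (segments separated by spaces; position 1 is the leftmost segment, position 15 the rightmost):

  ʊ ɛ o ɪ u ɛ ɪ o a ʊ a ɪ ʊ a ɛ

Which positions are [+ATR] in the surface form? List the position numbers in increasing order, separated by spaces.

3 4 5 6 7 8 9 10 11

From /o/ at 3 rightward: 4 /ɪ/ → [+ATR]; 5 /u/ is itself a trigger — this domain ends here.
From /u/ at 5 rightward: 6 /ɛ/ → [+ATR]; 7 /ɪ/ → [+ATR]; 8 /o/ is itself a trigger — this domain ends here.
From /o/ at 8 rightward: 9 /a/ → [+ATR]; 10 /ʊ/ → [+ATR]; 11 /a/ → [+ATR]; bound reached.
Targets with no active source: positions 1 2 12 13 14 15 stay [-ATR].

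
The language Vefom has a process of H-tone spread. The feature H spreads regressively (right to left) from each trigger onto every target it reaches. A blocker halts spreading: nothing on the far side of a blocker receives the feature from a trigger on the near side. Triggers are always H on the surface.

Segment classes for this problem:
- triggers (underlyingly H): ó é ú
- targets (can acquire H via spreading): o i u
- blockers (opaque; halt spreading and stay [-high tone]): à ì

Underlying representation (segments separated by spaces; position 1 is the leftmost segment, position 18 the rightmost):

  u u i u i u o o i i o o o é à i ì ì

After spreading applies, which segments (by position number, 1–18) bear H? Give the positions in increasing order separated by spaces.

1 2 3 4 5 6 7 8 9 10 11 12 13 14

From /é/ at 14 leftward: 13 /o/ → H; 12 /o/ → H; 11 /o/ → H; 10 /i/ → H; 9 /i/ → H; 8 /o/ → H; 7 /o/ → H; 6 /u/ → H; 5 /i/ → H; 4 /u/ → H; 3 /i/ → H; 2 /u/ → H; 1 /u/ → H; word edge.
Target with no active source: position 16 stays [-high tone].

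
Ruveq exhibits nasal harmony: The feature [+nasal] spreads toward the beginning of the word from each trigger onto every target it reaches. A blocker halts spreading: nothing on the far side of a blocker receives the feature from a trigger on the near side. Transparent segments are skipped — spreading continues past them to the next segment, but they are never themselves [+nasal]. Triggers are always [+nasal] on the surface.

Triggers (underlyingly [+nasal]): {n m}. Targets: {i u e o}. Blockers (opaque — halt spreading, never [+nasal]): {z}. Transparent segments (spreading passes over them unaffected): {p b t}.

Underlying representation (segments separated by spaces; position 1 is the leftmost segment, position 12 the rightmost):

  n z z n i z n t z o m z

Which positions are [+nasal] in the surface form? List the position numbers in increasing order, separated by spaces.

From /n/ at 1 leftward: word edge.
From /n/ at 4 leftward: 3 /z/ blocks.
From /n/ at 7 leftward: 6 /z/ blocks.
From /m/ at 11 leftward: 10 /o/ → [+nasal]; 9 /z/ blocks.
Target with no active source: position 5 stays [-nasal].

1 4 7 10 11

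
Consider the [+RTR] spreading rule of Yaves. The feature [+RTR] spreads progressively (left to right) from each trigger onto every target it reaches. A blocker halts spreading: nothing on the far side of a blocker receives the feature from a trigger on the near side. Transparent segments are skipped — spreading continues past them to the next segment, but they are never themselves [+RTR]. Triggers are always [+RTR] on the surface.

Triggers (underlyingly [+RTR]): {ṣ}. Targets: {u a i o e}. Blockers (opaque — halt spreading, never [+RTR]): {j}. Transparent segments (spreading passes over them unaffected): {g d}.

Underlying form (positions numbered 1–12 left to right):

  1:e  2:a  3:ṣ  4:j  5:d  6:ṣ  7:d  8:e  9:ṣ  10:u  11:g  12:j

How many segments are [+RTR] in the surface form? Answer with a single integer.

From /ṣ/ at 3 rightward: 4 /j/ blocks.
From /ṣ/ at 6 rightward: 7 /d/ transparent; 8 /e/ → [+RTR]; 9 /ṣ/ is itself a trigger — this domain ends here.
From /ṣ/ at 9 rightward: 10 /u/ → [+RTR]; 11 /g/ transparent; 12 /j/ blocks.
Targets with no active source: positions 1 2 stay [-emphatic].
[+RTR] positions on the surface: 3 6 8 9 10.

5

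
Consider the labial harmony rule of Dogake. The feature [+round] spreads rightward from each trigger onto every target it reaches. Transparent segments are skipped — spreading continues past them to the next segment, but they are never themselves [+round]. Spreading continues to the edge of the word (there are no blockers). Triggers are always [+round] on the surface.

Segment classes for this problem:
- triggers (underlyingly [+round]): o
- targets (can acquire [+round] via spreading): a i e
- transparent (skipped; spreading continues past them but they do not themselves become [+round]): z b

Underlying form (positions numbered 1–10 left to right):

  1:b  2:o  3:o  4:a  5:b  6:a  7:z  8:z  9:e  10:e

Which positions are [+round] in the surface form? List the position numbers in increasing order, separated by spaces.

2 3 4 6 9 10

From /o/ at 2 rightward: 3 /o/ is itself a trigger — this domain ends here.
From /o/ at 3 rightward: 4 /a/ → [+round]; 5 /b/ transparent; 6 /a/ → [+round]; 7 /z/ transparent; 8 /z/ transparent; 9 /e/ → [+round]; 10 /e/ → [+round]; word edge.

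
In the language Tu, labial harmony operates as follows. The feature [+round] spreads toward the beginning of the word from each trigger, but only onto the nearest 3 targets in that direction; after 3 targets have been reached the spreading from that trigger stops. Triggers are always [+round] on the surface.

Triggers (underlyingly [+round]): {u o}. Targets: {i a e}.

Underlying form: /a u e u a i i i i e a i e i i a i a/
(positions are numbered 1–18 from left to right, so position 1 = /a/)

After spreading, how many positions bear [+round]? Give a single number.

From /u/ at 2 leftward: 1 /a/ → [+round]; word edge.
From /u/ at 4 leftward: 3 /e/ → [+round]; 2 /u/ is itself a trigger — this domain ends here.
Targets with no active source: positions 5 6 7 8 9 10 11 12 13 14 15 16 17 18 stay [-round].
[+round] positions on the surface: 1 2 3 4.

4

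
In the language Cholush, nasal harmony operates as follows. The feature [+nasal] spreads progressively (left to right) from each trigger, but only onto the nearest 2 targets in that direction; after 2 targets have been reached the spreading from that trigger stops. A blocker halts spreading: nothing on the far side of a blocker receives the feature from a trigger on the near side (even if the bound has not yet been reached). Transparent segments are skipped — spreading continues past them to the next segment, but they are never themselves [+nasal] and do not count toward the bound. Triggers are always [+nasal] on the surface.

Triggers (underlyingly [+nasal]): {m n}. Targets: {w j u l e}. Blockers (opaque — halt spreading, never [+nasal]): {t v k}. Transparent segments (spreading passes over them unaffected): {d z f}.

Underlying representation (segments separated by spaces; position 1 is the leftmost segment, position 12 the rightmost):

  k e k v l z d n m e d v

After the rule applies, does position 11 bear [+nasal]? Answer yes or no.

From /n/ at 8 rightward: 9 /m/ is itself a trigger — this domain ends here.
From /m/ at 9 rightward: 10 /e/ → [+nasal]; 11 /d/ transparent; 12 /v/ blocks.
Targets with no active source: positions 2 5 stay [-nasal].
[+nasal] positions on the surface: 8 9 10.

no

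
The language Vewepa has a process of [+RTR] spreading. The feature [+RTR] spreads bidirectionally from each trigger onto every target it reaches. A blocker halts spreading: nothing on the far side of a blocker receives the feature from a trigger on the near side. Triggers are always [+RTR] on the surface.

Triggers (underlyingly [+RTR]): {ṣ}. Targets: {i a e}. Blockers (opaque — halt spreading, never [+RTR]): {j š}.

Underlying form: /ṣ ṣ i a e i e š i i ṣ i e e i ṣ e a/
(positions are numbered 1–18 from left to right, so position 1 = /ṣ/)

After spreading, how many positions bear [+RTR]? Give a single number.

From /ṣ/ at 1 rightward: 2 /ṣ/ is itself a trigger — this domain ends here.
From /ṣ/ at 1 leftward: word edge.
From /ṣ/ at 2 rightward: 3 /i/ → [+RTR]; 4 /a/ → [+RTR]; 5 /e/ → [+RTR]; 6 /i/ → [+RTR]; 7 /e/ → [+RTR]; 8 /š/ blocks.
From /ṣ/ at 2 leftward: 1 /ṣ/ is itself a trigger — this domain ends here.
From /ṣ/ at 11 rightward: 12 /i/ → [+RTR]; 13 /e/ → [+RTR]; 14 /e/ → [+RTR]; 15 /i/ → [+RTR]; 16 /ṣ/ is itself a trigger — this domain ends here.
From /ṣ/ at 11 leftward: 10 /i/ → [+RTR]; 9 /i/ → [+RTR]; 8 /š/ blocks.
From /ṣ/ at 16 rightward: 17 /e/ → [+RTR]; 18 /a/ → [+RTR]; word edge.
From /ṣ/ at 16 leftward: 15 /i/ → [+RTR]; 14 /e/ → [+RTR]; 13 /e/ → [+RTR]; 12 /i/ → [+RTR]; 11 /ṣ/ is itself a trigger — this domain ends here.
[+RTR] positions on the surface: 1 2 3 4 5 6 7 9 10 11 12 13 14 15 16 17 18.

17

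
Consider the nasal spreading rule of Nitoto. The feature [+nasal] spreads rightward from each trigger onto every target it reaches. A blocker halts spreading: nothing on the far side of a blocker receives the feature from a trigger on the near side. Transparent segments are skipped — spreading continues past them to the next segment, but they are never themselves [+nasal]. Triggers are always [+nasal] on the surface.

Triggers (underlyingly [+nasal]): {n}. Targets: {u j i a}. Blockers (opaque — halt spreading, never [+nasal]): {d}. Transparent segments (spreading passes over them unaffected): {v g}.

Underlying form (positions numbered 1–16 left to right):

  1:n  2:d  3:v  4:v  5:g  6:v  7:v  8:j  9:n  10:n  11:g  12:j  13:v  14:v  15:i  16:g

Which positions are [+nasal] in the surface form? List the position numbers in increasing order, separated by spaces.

1 9 10 12 15

From /n/ at 1 rightward: 2 /d/ blocks.
From /n/ at 9 rightward: 10 /n/ is itself a trigger — this domain ends here.
From /n/ at 10 rightward: 11 /g/ transparent; 12 /j/ → [+nasal]; 13 /v/ transparent; 14 /v/ transparent; 15 /i/ → [+nasal]; 16 /g/ transparent; word edge.
Target with no active source: position 8 stays [-nasal].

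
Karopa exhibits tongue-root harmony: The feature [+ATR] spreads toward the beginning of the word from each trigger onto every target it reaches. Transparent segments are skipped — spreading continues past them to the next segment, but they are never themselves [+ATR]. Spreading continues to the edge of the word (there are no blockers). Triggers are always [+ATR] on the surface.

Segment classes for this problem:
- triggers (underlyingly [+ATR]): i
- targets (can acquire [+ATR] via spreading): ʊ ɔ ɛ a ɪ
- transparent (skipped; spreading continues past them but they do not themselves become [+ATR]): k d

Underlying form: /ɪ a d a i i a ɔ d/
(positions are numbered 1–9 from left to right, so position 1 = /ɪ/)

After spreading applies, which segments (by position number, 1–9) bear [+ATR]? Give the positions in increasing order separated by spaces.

1 2 4 5 6

From /i/ at 5 leftward: 4 /a/ → [+ATR]; 3 /d/ transparent; 2 /a/ → [+ATR]; 1 /ɪ/ → [+ATR]; word edge.
From /i/ at 6 leftward: 5 /i/ is itself a trigger — this domain ends here.
Targets with no active source: positions 7 8 stay [-ATR].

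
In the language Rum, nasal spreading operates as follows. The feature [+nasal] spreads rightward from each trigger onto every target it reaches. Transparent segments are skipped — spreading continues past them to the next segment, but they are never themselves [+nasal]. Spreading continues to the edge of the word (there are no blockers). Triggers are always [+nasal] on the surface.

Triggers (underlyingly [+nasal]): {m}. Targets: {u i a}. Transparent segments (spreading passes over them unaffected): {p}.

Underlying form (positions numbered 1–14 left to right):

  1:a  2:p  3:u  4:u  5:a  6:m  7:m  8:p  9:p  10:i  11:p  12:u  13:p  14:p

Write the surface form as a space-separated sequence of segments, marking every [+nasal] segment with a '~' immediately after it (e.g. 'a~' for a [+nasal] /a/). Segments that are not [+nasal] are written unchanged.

From /m/ at 6 rightward: 7 /m/ is itself a trigger — this domain ends here.
From /m/ at 7 rightward: 8 /p/ transparent; 9 /p/ transparent; 10 /i/ → [+nasal]; 11 /p/ transparent; 12 /u/ → [+nasal]; 13 /p/ transparent; 14 /p/ transparent; word edge.
Targets with no active source: positions 1 3 4 5 stay [-nasal].
[+nasal] positions on the surface: 6 7 10 12.

a p u u a m~ m~ p p i~ p u~ p p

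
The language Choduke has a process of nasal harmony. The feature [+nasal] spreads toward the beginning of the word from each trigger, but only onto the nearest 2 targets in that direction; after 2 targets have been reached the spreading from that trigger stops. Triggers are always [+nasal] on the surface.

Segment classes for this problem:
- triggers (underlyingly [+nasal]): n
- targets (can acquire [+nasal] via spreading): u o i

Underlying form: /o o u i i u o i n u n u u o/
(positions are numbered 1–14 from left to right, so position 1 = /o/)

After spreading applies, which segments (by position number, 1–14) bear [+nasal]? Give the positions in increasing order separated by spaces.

7 8 9 10 11

From /n/ at 9 leftward: 8 /i/ → [+nasal]; 7 /o/ → [+nasal]; bound reached.
From /n/ at 11 leftward: 10 /u/ → [+nasal]; 9 /n/ is itself a trigger — this domain ends here.
Targets with no active source: positions 1 2 3 4 5 6 12 13 14 stay [-nasal].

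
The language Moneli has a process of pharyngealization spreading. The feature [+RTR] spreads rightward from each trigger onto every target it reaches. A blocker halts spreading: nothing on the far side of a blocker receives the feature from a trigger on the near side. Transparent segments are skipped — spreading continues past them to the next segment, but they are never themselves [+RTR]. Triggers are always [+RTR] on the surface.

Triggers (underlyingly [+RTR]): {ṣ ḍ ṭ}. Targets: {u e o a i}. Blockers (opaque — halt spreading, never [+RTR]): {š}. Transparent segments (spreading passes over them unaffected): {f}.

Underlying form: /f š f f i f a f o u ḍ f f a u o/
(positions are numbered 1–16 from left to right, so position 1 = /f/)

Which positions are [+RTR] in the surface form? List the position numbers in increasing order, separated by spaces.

From /ḍ/ at 11 rightward: 12 /f/ transparent; 13 /f/ transparent; 14 /a/ → [+RTR]; 15 /u/ → [+RTR]; 16 /o/ → [+RTR]; word edge.
Targets with no active source: positions 5 7 9 10 stay [-emphatic].

11 14 15 16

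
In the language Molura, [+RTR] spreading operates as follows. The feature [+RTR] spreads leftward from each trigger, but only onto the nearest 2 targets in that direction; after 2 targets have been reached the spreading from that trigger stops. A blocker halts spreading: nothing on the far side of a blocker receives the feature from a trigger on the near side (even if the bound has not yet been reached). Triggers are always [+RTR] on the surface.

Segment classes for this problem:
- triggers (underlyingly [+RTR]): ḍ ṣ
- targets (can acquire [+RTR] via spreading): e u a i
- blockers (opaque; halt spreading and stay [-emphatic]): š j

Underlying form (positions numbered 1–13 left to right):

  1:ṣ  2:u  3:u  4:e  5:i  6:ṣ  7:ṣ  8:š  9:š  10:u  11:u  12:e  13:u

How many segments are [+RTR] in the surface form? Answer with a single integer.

From /ṣ/ at 1 leftward: word edge.
From /ṣ/ at 6 leftward: 5 /i/ → [+RTR]; 4 /e/ → [+RTR]; bound reached.
From /ṣ/ at 7 leftward: 6 /ṣ/ is itself a trigger — this domain ends here.
Targets with no active source: positions 2 3 10 11 12 13 stay [-emphatic].
[+RTR] positions on the surface: 1 4 5 6 7.

5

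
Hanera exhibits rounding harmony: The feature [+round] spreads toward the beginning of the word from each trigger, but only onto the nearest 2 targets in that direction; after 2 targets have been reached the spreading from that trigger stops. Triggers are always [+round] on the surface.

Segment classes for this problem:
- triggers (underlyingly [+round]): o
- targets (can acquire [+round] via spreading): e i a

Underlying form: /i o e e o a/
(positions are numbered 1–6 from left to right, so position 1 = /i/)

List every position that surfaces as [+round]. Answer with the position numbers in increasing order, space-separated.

1 2 3 4 5

From /o/ at 2 leftward: 1 /i/ → [+round]; word edge.
From /o/ at 5 leftward: 4 /e/ → [+round]; 3 /e/ → [+round]; bound reached.
Target with no active source: position 6 stays [-round].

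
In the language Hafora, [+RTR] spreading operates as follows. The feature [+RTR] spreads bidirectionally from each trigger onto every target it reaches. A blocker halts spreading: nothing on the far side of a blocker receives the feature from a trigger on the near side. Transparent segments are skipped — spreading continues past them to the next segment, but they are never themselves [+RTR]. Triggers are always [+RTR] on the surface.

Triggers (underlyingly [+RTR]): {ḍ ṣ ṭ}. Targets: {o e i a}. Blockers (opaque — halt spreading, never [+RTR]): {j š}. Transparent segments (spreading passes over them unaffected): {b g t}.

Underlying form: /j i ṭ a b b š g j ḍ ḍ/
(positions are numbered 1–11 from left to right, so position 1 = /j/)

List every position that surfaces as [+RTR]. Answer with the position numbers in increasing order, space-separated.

From /ṭ/ at 3 rightward: 4 /a/ → [+RTR]; 5 /b/ transparent; 6 /b/ transparent; 7 /š/ blocks.
From /ṭ/ at 3 leftward: 2 /i/ → [+RTR]; 1 /j/ blocks.
From /ḍ/ at 10 rightward: 11 /ḍ/ is itself a trigger — this domain ends here.
From /ḍ/ at 10 leftward: 9 /j/ blocks.
From /ḍ/ at 11 rightward: word edge.
From /ḍ/ at 11 leftward: 10 /ḍ/ is itself a trigger — this domain ends here.

2 3 4 10 11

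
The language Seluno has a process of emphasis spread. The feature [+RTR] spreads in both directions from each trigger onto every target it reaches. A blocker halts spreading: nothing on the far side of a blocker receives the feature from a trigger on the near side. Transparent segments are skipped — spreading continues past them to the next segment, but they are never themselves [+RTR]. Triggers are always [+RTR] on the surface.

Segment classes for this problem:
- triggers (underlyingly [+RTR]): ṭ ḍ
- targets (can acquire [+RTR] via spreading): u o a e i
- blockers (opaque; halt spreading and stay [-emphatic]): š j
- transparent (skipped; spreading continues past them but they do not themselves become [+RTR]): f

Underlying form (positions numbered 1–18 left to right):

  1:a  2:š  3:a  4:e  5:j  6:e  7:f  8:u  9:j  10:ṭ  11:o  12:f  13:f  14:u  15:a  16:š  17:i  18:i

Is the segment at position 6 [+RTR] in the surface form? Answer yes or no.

no

From /ṭ/ at 10 rightward: 11 /o/ → [+RTR]; 12 /f/ transparent; 13 /f/ transparent; 14 /u/ → [+RTR]; 15 /a/ → [+RTR]; 16 /š/ blocks.
From /ṭ/ at 10 leftward: 9 /j/ blocks.
Targets with no active source: positions 1 3 4 6 8 17 18 stay [-emphatic].
[+RTR] positions on the surface: 10 11 14 15.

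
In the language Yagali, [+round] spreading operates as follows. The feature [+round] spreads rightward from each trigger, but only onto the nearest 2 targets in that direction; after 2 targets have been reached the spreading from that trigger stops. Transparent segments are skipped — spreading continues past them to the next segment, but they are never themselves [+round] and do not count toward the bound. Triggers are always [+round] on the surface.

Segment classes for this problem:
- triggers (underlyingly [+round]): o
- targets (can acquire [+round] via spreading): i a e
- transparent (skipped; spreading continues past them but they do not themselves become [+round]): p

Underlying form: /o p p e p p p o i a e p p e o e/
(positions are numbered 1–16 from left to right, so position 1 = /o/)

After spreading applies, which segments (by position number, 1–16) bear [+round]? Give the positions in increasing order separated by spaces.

1 4 8 9 10 15 16

From /o/ at 1 rightward: 2 /p/ transparent; 3 /p/ transparent; 4 /e/ → [+round]; 5 /p/ transparent; 6 /p/ transparent; 7 /p/ transparent; 8 /o/ is itself a trigger — this domain ends here.
From /o/ at 8 rightward: 9 /i/ → [+round]; 10 /a/ → [+round]; bound reached.
From /o/ at 15 rightward: 16 /e/ → [+round]; word edge.
Targets with no active source: positions 11 14 stay [-round].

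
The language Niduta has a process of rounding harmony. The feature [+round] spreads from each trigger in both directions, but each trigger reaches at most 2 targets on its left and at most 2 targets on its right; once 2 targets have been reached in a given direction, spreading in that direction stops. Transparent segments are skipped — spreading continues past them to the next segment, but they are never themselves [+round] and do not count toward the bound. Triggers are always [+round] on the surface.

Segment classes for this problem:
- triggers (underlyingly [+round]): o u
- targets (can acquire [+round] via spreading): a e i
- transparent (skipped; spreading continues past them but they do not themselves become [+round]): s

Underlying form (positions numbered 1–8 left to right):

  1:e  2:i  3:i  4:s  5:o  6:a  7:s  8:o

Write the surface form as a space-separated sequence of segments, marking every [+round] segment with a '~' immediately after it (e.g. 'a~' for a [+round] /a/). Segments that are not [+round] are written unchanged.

From /o/ at 5 rightward: 6 /a/ → [+round]; 7 /s/ transparent; 8 /o/ is itself a trigger — this domain ends here.
From /o/ at 5 leftward: 4 /s/ transparent; 3 /i/ → [+round]; 2 /i/ → [+round]; bound reached.
From /o/ at 8 rightward: word edge.
From /o/ at 8 leftward: 7 /s/ transparent; 6 /a/ → [+round]; 5 /o/ is itself a trigger — this domain ends here.
Target with no active source: position 1 stays [-round].
[+round] positions on the surface: 2 3 5 6 8.

e i~ i~ s o~ a~ s o~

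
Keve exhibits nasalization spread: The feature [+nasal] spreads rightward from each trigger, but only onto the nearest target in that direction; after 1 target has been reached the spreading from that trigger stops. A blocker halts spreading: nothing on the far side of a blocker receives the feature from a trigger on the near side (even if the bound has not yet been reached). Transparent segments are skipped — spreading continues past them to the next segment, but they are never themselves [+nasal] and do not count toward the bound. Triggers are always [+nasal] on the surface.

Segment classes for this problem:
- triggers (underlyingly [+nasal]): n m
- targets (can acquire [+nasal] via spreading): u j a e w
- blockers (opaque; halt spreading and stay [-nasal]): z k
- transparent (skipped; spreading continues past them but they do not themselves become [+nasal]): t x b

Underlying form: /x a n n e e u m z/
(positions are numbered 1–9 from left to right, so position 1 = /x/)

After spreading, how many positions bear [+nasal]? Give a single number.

From /n/ at 3 rightward: 4 /n/ is itself a trigger — this domain ends here.
From /n/ at 4 rightward: 5 /e/ → [+nasal]; bound reached.
From /m/ at 8 rightward: 9 /z/ blocks.
Targets with no active source: positions 2 6 7 stay [-nasal].
[+nasal] positions on the surface: 3 4 5 8.

4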